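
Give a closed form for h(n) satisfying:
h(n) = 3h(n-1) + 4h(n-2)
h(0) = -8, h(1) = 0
Characteristic equation: x² - 3x - 4 = 0, which factors as (x - (-1))(x - (4)) = 0.
Roots r₁ = -1, r₂ = 4 (distinct).
General solution: h(n) = A·(-1)^n + B·(4)^n.
From h(0) = -8: A + B = -8.
From h(1) = 0: -A + 4B = 0.
Solving: A = - \frac{32}{5}, B = - \frac{8}{5}.
So h(n) = - \frac{32 \left(-1\right)^{n}}{5} - \frac{8 \cdot 4^{n}}{5}.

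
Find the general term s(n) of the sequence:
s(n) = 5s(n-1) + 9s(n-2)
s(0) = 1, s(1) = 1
Characteristic equation: x² - 5x - 9 = 0.
Discriminant Δ = (5)² + 4·(9) = 61.
Roots r₁,₂ = (5 ± √61)/2, so r₁ = \frac{5}{2} + \frac{\sqrt{61}}{2}, r₂ = \frac{5}{2} - \frac{\sqrt{61}}{2}.
General solution: s(n) = A·r₁^n + B·r₂^n.
From the initial conditions, A + B = 1 and r₁A + r₂B = 1.
Since r₁ - r₂ = √61: A = (1 - (1)r₂)/√61 = \frac{1}{2} - \frac{3 \sqrt{61}}{122}, and B = 1 - A = \frac{3 \sqrt{61}}{122} + \frac{1}{2}.
So s(n) = \left(\frac{1}{2} - \frac{3 \sqrt{61}}{122}\right)\left(\frac{5}{2} + \frac{\sqrt{61}}{2}\right)^n + \left(\frac{3 \sqrt{61}}{122} + \frac{1}{2}\right)\left(\frac{5}{2} - \frac{\sqrt{61}}{2}\right)^n.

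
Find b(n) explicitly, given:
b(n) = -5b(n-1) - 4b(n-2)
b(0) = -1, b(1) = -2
Characteristic equation: x² + 5x + 4 = 0, which factors as (x - (-1))(x - (-4)) = 0.
Roots r₁ = -1, r₂ = -4 (distinct).
General solution: b(n) = A·(-1)^n + B·(-4)^n.
From b(0) = -1: A + B = -1.
From b(1) = -2: -A - 4B = -2.
Solving: A = -2, B = 1.
So b(n) = - 2 \left(-1\right)^{n} + \left(-4\right)^{n}.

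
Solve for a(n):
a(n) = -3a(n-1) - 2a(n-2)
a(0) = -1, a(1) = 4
Characteristic equation: x² + 3x + 2 = 0, which factors as (x - (-2))(x - (-1)) = 0.
Roots r₁ = -2, r₂ = -1 (distinct).
General solution: a(n) = A·(-2)^n + B·(-1)^n.
From a(0) = -1: A + B = -1.
From a(1) = 4: -2A - B = 4.
Solving: A = -3, B = 2.
So a(n) = 2 \left(-1\right)^{n} - 3 \left(-2\right)^{n}.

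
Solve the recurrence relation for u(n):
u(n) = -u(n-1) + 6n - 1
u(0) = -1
First-order linear with linear forcing.
Homogeneous solution: u_h(n) = A·(-1)^n.
Try particular u_p(n) = pn + q. Substituting:
  pn + q = -(p(n-1) + q) + 6n - 1.
Matching the n-coefficient: p = -p + 6 ⇒ p = 3.
Matching constants: q = p - q - 1 ⇒ q = 1.
General: u(n) = A·(-1)^n + 3 n + 1.
Apply u(0) = -1: A + 1 = -1 ⇒ A = -2.
So u(n) = - 2 \left(-1\right)^{n} + 3 n + 1.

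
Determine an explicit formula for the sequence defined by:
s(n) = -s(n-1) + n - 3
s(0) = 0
First-order linear with linear forcing.
Homogeneous solution: s_h(n) = A·(-1)^n.
Try particular s_p(n) = pn + q. Substituting:
  pn + q = -(p(n-1) + q) + n - 3.
Matching the n-coefficient: p = -p + 1 ⇒ p = \frac{1}{2}.
Matching constants: q = p - q - 3 ⇒ q = - \frac{5}{4}.
General: s(n) = A·(-1)^n + \frac{n}{2} - \frac{5}{4}.
Apply s(0) = 0: A - \frac{5}{4} = 0 ⇒ A = \frac{5}{4}.
So s(n) = \frac{5 \left(-1\right)^{n}}{4} + \frac{n}{2} - \frac{5}{4}.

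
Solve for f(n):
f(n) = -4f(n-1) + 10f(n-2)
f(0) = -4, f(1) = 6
Characteristic equation: x² + 4x - 10 = 0.
Discriminant Δ = (-4)² + 4·(10) = 56.
Roots r₁,₂ = (-4 ± √56)/2, so r₁ = -2 + \sqrt{14}, r₂ = - \sqrt{14} - 2.
General solution: f(n) = A·r₁^n + B·r₂^n.
From the initial conditions, A + B = -4 and r₁A + r₂B = 6.
Since r₁ - r₂ = √56: A = (6 - (-4)r₂)/√56 = -2 - \frac{\sqrt{14}}{14}, and B = -4 - A = -2 + \frac{\sqrt{14}}{14}.
So f(n) = \left(-2 - \frac{\sqrt{14}}{14}\right)\left(-2 + \sqrt{14}\right)^n + \left(-2 + \frac{\sqrt{14}}{14}\right)\left(- \sqrt{14} - 2\right)^n.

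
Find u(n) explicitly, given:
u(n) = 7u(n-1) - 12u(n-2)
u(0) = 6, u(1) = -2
Characteristic equation: x² - 7x + 12 = 0, which factors as (x - (3))(x - (4)) = 0.
Roots r₁ = 3, r₂ = 4 (distinct).
General solution: u(n) = A·(3)^n + B·(4)^n.
From u(0) = 6: A + B = 6.
From u(1) = -2: 3A + 4B = -2.
Solving: A = 26, B = -20.
So u(n) = 26 \cdot 3^{n} - 20 \cdot 4^{n}.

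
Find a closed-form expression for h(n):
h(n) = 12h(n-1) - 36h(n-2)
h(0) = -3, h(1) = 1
Characteristic equation: x² - 12x + 36 = 0, which is (x - (6))².
Repeated root r = 6.
General solution: h(n) = (A + Bn)·(6)^n.
From h(0) = -3: A = -3.
From h(1) = 1: (A + B)·(6) = 1 ⇒ B = \frac{19}{6}.
So h(n) = \left(\frac{19 n}{6} - 3\right) \cdot (6)^n.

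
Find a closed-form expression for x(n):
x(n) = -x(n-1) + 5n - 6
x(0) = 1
First-order linear with linear forcing.
Homogeneous solution: x_h(n) = A·(-1)^n.
Try particular x_p(n) = pn + q. Substituting:
  pn + q = -(p(n-1) + q) + 5n - 6.
Matching the n-coefficient: p = -p + 5 ⇒ p = \frac{5}{2}.
Matching constants: q = p - q - 6 ⇒ q = - \frac{7}{4}.
General: x(n) = A·(-1)^n + \frac{5 n}{2} - \frac{7}{4}.
Apply x(0) = 1: A - \frac{7}{4} = 1 ⇒ A = \frac{11}{4}.
So x(n) = \frac{11 \left(-1\right)^{n}}{4} + \frac{5 n}{2} - \frac{7}{4}.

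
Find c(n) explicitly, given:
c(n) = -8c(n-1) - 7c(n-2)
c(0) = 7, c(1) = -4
Characteristic equation: x² + 8x + 7 = 0, which factors as (x - (-7))(x - (-1)) = 0.
Roots r₁ = -7, r₂ = -1 (distinct).
General solution: c(n) = A·(-7)^n + B·(-1)^n.
From c(0) = 7: A + B = 7.
From c(1) = -4: -7A - B = -4.
Solving: A = - \frac{1}{2}, B = \frac{15}{2}.
So c(n) = \frac{15 \left(-1\right)^{n}}{2} - \frac{\left(-7\right)^{n}}{2}.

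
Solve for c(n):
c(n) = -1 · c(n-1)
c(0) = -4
Pure geometric recurrence with ratio -1.
By induction c(n) = c(0) · (-1)^n = - 4 \left(-1\right)^{n}.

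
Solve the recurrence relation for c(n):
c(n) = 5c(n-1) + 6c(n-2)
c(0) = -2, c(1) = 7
Characteristic equation: x² - 5x - 6 = 0, which factors as (x - (6))(x - (-1)) = 0.
Roots r₁ = 6, r₂ = -1 (distinct).
General solution: c(n) = A·(6)^n + B·(-1)^n.
From c(0) = -2: A + B = -2.
From c(1) = 7: 6A - B = 7.
Solving: A = \frac{5}{7}, B = - \frac{19}{7}.
So c(n) = - \frac{19 \left(-1\right)^{n}}{7} + \frac{5 \cdot 6^{n}}{7}.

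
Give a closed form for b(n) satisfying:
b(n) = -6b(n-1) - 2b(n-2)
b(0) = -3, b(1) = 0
Characteristic equation: x² + 6x + 2 = 0.
Discriminant Δ = (-6)² + 4·(-2) = 28.
Roots r₁,₂ = (-6 ± √28)/2, so r₁ = -3 + \sqrt{7}, r₂ = -3 - \sqrt{7}.
General solution: b(n) = A·r₁^n + B·r₂^n.
From the initial conditions, A + B = -3 and r₁A + r₂B = 0.
Since r₁ - r₂ = √28: A = (0 - (-3)r₂)/√28 = - \frac{9 \sqrt{7}}{14} - \frac{3}{2}, and B = -3 - A = - \frac{3}{2} + \frac{9 \sqrt{7}}{14}.
So b(n) = \left(- \frac{9 \sqrt{7}}{14} - \frac{3}{2}\right)\left(-3 + \sqrt{7}\right)^n + \left(- \frac{3}{2} + \frac{9 \sqrt{7}}{14}\right)\left(-3 - \sqrt{7}\right)^n.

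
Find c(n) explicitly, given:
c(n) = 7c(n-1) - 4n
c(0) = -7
First-order linear with linear forcing.
Homogeneous solution: c_h(n) = A·(7)^n.
Try particular c_p(n) = pn + q. Substituting:
  pn + q = 7(p(n-1) + q) - 4n.
Matching the n-coefficient: p = 7p - 4 ⇒ p = \frac{2}{3}.
Matching constants: q = -7p + 7q ⇒ q = \frac{7}{9}.
General: c(n) = A·(7)^n + \frac{2 n}{3} + \frac{7}{9}.
Apply c(0) = -7: A + \frac{7}{9} = -7 ⇒ A = - \frac{70}{9}.
So c(n) = - \frac{70 \cdot 7^{n}}{9} + \frac{2 n}{3} + \frac{7}{9}.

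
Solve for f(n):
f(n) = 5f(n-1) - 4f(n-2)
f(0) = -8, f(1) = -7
Characteristic equation: x² - 5x + 4 = 0, which factors as (x - (4))(x - (1)) = 0.
Roots r₁ = 4, r₂ = 1 (distinct).
General solution: f(n) = A·(4)^n + B·(1)^n.
From f(0) = -8: A + B = -8.
From f(1) = -7: 4A + B = -7.
Solving: A = \frac{1}{3}, B = - \frac{25}{3}.
So f(n) = \frac{4^{n}}{3} - \frac{25}{3}.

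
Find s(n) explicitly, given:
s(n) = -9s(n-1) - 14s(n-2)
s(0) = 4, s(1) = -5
Characteristic equation: x² + 9x + 14 = 0, which factors as (x - (-7))(x - (-2)) = 0.
Roots r₁ = -7, r₂ = -2 (distinct).
General solution: s(n) = A·(-7)^n + B·(-2)^n.
From s(0) = 4: A + B = 4.
From s(1) = -5: -7A - 2B = -5.
Solving: A = - \frac{3}{5}, B = \frac{23}{5}.
So s(n) = \frac{23 \left(-2\right)^{n}}{5} - \frac{3 \left(-7\right)^{n}}{5}.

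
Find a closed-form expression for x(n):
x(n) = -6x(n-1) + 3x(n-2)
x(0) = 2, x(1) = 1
Characteristic equation: x² + 6x - 3 = 0.
Discriminant Δ = (-6)² + 4·(3) = 48.
Roots r₁,₂ = (-6 ± √48)/2, so r₁ = -3 + 2 \sqrt{3}, r₂ = - 2 \sqrt{3} - 3.
General solution: x(n) = A·r₁^n + B·r₂^n.
From the initial conditions, A + B = 2 and r₁A + r₂B = 1.
Since r₁ - r₂ = √48: A = (1 - (2)r₂)/√48 = 1 + \frac{7 \sqrt{3}}{12}, and B = 2 - A = 1 - \frac{7 \sqrt{3}}{12}.
So x(n) = \left(1 + \frac{7 \sqrt{3}}{12}\right)\left(-3 + 2 \sqrt{3}\right)^n + \left(1 - \frac{7 \sqrt{3}}{12}\right)\left(- 2 \sqrt{3} - 3\right)^n.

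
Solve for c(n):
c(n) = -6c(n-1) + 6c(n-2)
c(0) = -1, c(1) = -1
Characteristic equation: x² + 6x - 6 = 0.
Discriminant Δ = (-6)² + 4·(6) = 60.
Roots r₁,₂ = (-6 ± √60)/2, so r₁ = -3 + \sqrt{15}, r₂ = - \sqrt{15} - 3.
General solution: c(n) = A·r₁^n + B·r₂^n.
From the initial conditions, A + B = -1 and r₁A + r₂B = -1.
Since r₁ - r₂ = √60: A = (-1 - (-1)r₂)/√60 = - \frac{2 \sqrt{15}}{15} - \frac{1}{2}, and B = -1 - A = - \frac{1}{2} + \frac{2 \sqrt{15}}{15}.
So c(n) = \left(- \frac{2 \sqrt{15}}{15} - \frac{1}{2}\right)\left(-3 + \sqrt{15}\right)^n + \left(- \frac{1}{2} + \frac{2 \sqrt{15}}{15}\right)\left(- \sqrt{15} - 3\right)^n.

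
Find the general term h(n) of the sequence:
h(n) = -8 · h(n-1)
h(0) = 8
Pure geometric recurrence with ratio -8.
By induction h(n) = h(0) · (-8)^n = 8 \left(-8\right)^{n}.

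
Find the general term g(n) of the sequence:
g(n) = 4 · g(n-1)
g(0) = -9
Pure geometric recurrence with ratio 4.
By induction g(n) = g(0) · (4)^n = - 9 \cdot 4^{n}.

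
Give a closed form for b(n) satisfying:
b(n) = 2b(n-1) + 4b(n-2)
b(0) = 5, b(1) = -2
Characteristic equation: x² - 2x - 4 = 0.
Discriminant Δ = (2)² + 4·(4) = 20.
Roots r₁,₂ = (2 ± √20)/2, so r₁ = 1 + \sqrt{5}, r₂ = 1 - \sqrt{5}.
General solution: b(n) = A·r₁^n + B·r₂^n.
From the initial conditions, A + B = 5 and r₁A + r₂B = -2.
Since r₁ - r₂ = √20: A = (-2 - (5)r₂)/√20 = \frac{5}{2} - \frac{7 \sqrt{5}}{10}, and B = 5 - A = \frac{7 \sqrt{5}}{10} + \frac{5}{2}.
So b(n) = \left(\frac{5}{2} - \frac{7 \sqrt{5}}{10}\right)\left(1 + \sqrt{5}\right)^n + \left(\frac{7 \sqrt{5}}{10} + \frac{5}{2}\right)\left(1 - \sqrt{5}\right)^n.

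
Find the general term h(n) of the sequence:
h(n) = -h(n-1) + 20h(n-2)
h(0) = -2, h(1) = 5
Characteristic equation: x² + x - 20 = 0, which factors as (x - (-5))(x - (4)) = 0.
Roots r₁ = -5, r₂ = 4 (distinct).
General solution: h(n) = A·(-5)^n + B·(4)^n.
From h(0) = -2: A + B = -2.
From h(1) = 5: -5A + 4B = 5.
Solving: A = - \frac{13}{9}, B = - \frac{5}{9}.
So h(n) = - \frac{13 \left(-5\right)^{n}}{9} - \frac{5 \cdot 4^{n}}{9}.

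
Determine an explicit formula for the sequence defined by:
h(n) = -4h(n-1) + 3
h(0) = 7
First-order linear non-homogeneous.
Homogeneous solution: h_h(n) = A·(-4)^n.
Try constant particular solution h_p = K: K = -4K + 3 ⇒ K = \frac{3}{5}.
General: h(n) = A·(-4)^n + \frac{3}{5}.
Apply h(0) = 7: A + \frac{3}{5} = 7 ⇒ A = \frac{32}{5}.
So h(n) = \frac{32 \left(-4\right)^{n}}{5} + \frac{3}{5}.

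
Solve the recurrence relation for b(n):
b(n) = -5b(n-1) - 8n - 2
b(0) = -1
First-order linear with linear forcing.
Homogeneous solution: b_h(n) = A·(-5)^n.
Try particular b_p(n) = pn + q. Substituting:
  pn + q = -5(p(n-1) + q) - 8n - 2.
Matching the n-coefficient: p = -5p - 8 ⇒ p = - \frac{4}{3}.
Matching constants: q = 5p - 5q - 2 ⇒ q = - \frac{13}{9}.
General: b(n) = A·(-5)^n - \frac{4 n}{3} - \frac{13}{9}.
Apply b(0) = -1: A - \frac{13}{9} = -1 ⇒ A = \frac{4}{9}.
So b(n) = \frac{4 \left(-5\right)^{n}}{9} - \frac{4 n}{3} - \frac{13}{9}.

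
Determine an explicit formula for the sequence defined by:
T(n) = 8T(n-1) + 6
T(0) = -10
First-order linear non-homogeneous.
Homogeneous solution: T_h(n) = A·(8)^n.
Try constant particular solution T_p = K: K = 8K + 6 ⇒ K = - \frac{6}{7}.
General: T(n) = A·(8)^n - \frac{6}{7}.
Apply T(0) = -10: A - \frac{6}{7} = -10 ⇒ A = - \frac{64}{7}.
So T(n) = - \frac{64 \cdot 8^{n}}{7} - \frac{6}{7}.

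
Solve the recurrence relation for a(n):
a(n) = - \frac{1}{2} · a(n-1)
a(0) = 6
Pure geometric recurrence with ratio - \frac{1}{2}.
By induction a(n) = a(0) · (- \frac{1}{2})^n = 6 \left(- \frac{1}{2}\right)^{n}.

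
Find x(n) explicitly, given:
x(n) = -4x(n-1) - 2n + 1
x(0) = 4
First-order linear with linear forcing.
Homogeneous solution: x_h(n) = A·(-4)^n.
Try particular x_p(n) = pn + q. Substituting:
  pn + q = -4(p(n-1) + q) - 2n + 1.
Matching the n-coefficient: p = -4p - 2 ⇒ p = - \frac{2}{5}.
Matching constants: q = 4p - 4q + 1 ⇒ q = - \frac{3}{25}.
General: x(n) = A·(-4)^n - \frac{2 n}{5} - \frac{3}{25}.
Apply x(0) = 4: A - \frac{3}{25} = 4 ⇒ A = \frac{103}{25}.
So x(n) = \frac{103 \left(-4\right)^{n}}{25} - \frac{2 n}{5} - \frac{3}{25}.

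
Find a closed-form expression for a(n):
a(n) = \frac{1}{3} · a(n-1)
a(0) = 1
Pure geometric recurrence with ratio \frac{1}{3}.
By induction a(n) = a(0) · (\frac{1}{3})^n = \left(\frac{1}{3}\right)^{n}.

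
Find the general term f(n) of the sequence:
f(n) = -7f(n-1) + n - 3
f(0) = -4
First-order linear with linear forcing.
Homogeneous solution: f_h(n) = A·(-7)^n.
Try particular f_p(n) = pn + q. Substituting:
  pn + q = -7(p(n-1) + q) + n - 3.
Matching the n-coefficient: p = -7p + 1 ⇒ p = \frac{1}{8}.
Matching constants: q = 7p - 7q - 3 ⇒ q = - \frac{17}{64}.
General: f(n) = A·(-7)^n + \frac{n}{8} - \frac{17}{64}.
Apply f(0) = -4: A - \frac{17}{64} = -4 ⇒ A = - \frac{239}{64}.
So f(n) = - \frac{239 \left(-7\right)^{n}}{64} + \frac{n}{8} - \frac{17}{64}.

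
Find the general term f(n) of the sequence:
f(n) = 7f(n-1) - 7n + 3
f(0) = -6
First-order linear with linear forcing.
Homogeneous solution: f_h(n) = A·(7)^n.
Try particular f_p(n) = pn + q. Substituting:
  pn + q = 7(p(n-1) + q) - 7n + 3.
Matching the n-coefficient: p = 7p - 7 ⇒ p = \frac{7}{6}.
Matching constants: q = -7p + 7q + 3 ⇒ q = \frac{31}{36}.
General: f(n) = A·(7)^n + \frac{7 n}{6} + \frac{31}{36}.
Apply f(0) = -6: A + \frac{31}{36} = -6 ⇒ A = - \frac{247}{36}.
So f(n) = - \frac{247 \cdot 7^{n}}{36} + \frac{7 n}{6} + \frac{31}{36}.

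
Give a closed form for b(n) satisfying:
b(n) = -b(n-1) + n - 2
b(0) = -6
First-order linear with linear forcing.
Homogeneous solution: b_h(n) = A·(-1)^n.
Try particular b_p(n) = pn + q. Substituting:
  pn + q = -(p(n-1) + q) + n - 2.
Matching the n-coefficient: p = -p + 1 ⇒ p = \frac{1}{2}.
Matching constants: q = p - q - 2 ⇒ q = - \frac{3}{4}.
General: b(n) = A·(-1)^n + \frac{n}{2} - \frac{3}{4}.
Apply b(0) = -6: A - \frac{3}{4} = -6 ⇒ A = - \frac{21}{4}.
So b(n) = - \frac{21 \left(-1\right)^{n}}{4} + \frac{n}{2} - \frac{3}{4}.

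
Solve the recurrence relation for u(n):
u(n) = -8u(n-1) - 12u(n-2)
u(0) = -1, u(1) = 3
Characteristic equation: x² + 8x + 12 = 0, which factors as (x - (-2))(x - (-6)) = 0.
Roots r₁ = -2, r₂ = -6 (distinct).
General solution: u(n) = A·(-2)^n + B·(-6)^n.
From u(0) = -1: A + B = -1.
From u(1) = 3: -2A - 6B = 3.
Solving: A = - \frac{3}{4}, B = - \frac{1}{4}.
So u(n) = - \frac{3 \left(-2\right)^{n}}{4} - \frac{\left(-6\right)^{n}}{4}.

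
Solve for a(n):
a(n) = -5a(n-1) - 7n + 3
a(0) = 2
First-order linear with linear forcing.
Homogeneous solution: a_h(n) = A·(-5)^n.
Try particular a_p(n) = pn + q. Substituting:
  pn + q = -5(p(n-1) + q) - 7n + 3.
Matching the n-coefficient: p = -5p - 7 ⇒ p = - \frac{7}{6}.
Matching constants: q = 5p - 5q + 3 ⇒ q = - \frac{17}{36}.
General: a(n) = A·(-5)^n - \frac{7 n}{6} - \frac{17}{36}.
Apply a(0) = 2: A - \frac{17}{36} = 2 ⇒ A = \frac{89}{36}.
So a(n) = \frac{89 \left(-5\right)^{n}}{36} - \frac{7 n}{6} - \frac{17}{36}.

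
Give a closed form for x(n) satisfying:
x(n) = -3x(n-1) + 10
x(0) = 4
First-order linear non-homogeneous.
Homogeneous solution: x_h(n) = A·(-3)^n.
Try constant particular solution x_p = K: K = -3K + 10 ⇒ K = \frac{5}{2}.
General: x(n) = A·(-3)^n + \frac{5}{2}.
Apply x(0) = 4: A + \frac{5}{2} = 4 ⇒ A = \frac{3}{2}.
So x(n) = \frac{3 \left(-3\right)^{n}}{2} + \frac{5}{2}.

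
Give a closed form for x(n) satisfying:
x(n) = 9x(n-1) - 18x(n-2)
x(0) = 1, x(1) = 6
Characteristic equation: x² - 9x + 18 = 0, which factors as (x - (3))(x - (6)) = 0.
Roots r₁ = 3, r₂ = 6 (distinct).
General solution: x(n) = A·(3)^n + B·(6)^n.
From x(0) = 1: A + B = 1.
From x(1) = 6: 3A + 6B = 6.
Solving: A = 0, B = 1.
So x(n) = 6^{n}.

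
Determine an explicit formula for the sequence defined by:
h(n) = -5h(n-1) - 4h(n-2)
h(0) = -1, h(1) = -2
Characteristic equation: x² + 5x + 4 = 0, which factors as (x - (-1))(x - (-4)) = 0.
Roots r₁ = -1, r₂ = -4 (distinct).
General solution: h(n) = A·(-1)^n + B·(-4)^n.
From h(0) = -1: A + B = -1.
From h(1) = -2: -A - 4B = -2.
Solving: A = -2, B = 1.
So h(n) = - 2 \left(-1\right)^{n} + \left(-4\right)^{n}.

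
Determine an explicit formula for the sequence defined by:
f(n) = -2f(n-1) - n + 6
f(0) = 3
First-order linear with linear forcing.
Homogeneous solution: f_h(n) = A·(-2)^n.
Try particular f_p(n) = pn + q. Substituting:
  pn + q = -2(p(n-1) + q) - n + 6.
Matching the n-coefficient: p = -2p - 1 ⇒ p = - \frac{1}{3}.
Matching constants: q = 2p - 2q + 6 ⇒ q = \frac{16}{9}.
General: f(n) = A·(-2)^n - \frac{n}{3} + \frac{16}{9}.
Apply f(0) = 3: A + \frac{16}{9} = 3 ⇒ A = \frac{11}{9}.
So f(n) = \frac{11 \left(-2\right)^{n}}{9} - \frac{n}{3} + \frac{16}{9}.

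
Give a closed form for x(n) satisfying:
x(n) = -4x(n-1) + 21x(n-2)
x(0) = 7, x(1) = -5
Characteristic equation: x² + 4x - 21 = 0, which factors as (x - (3))(x - (-7)) = 0.
Roots r₁ = 3, r₂ = -7 (distinct).
General solution: x(n) = A·(3)^n + B·(-7)^n.
From x(0) = 7: A + B = 7.
From x(1) = -5: 3A - 7B = -5.
Solving: A = \frac{22}{5}, B = \frac{13}{5}.
So x(n) = \frac{13 \left(-7\right)^{n}}{5} + \frac{22 \cdot 3^{n}}{5}.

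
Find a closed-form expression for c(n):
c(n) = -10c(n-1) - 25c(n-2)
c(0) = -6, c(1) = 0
Characteristic equation: x² + 10x + 25 = 0, which is (x - (-5))².
Repeated root r = -5.
General solution: c(n) = (A + Bn)·(-5)^n.
From c(0) = -6: A = -6.
From c(1) = 0: (A + B)·(-5) = 0 ⇒ B = 6.
So c(n) = \left(6 n - 6\right) \cdot (-5)^n.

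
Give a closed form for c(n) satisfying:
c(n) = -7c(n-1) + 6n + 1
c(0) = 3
First-order linear with linear forcing.
Homogeneous solution: c_h(n) = A·(-7)^n.
Try particular c_p(n) = pn + q. Substituting:
  pn + q = -7(p(n-1) + q) + 6n + 1.
Matching the n-coefficient: p = -7p + 6 ⇒ p = \frac{3}{4}.
Matching constants: q = 7p - 7q + 1 ⇒ q = \frac{25}{32}.
General: c(n) = A·(-7)^n + \frac{3 n}{4} + \frac{25}{32}.
Apply c(0) = 3: A + \frac{25}{32} = 3 ⇒ A = \frac{71}{32}.
So c(n) = \frac{71 \left(-7\right)^{n}}{32} + \frac{3 n}{4} + \frac{25}{32}.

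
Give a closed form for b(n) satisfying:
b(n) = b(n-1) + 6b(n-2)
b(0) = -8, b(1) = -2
Characteristic equation: x² - x - 6 = 0, which factors as (x - (-2))(x - (3)) = 0.
Roots r₁ = -2, r₂ = 3 (distinct).
General solution: b(n) = A·(-2)^n + B·(3)^n.
From b(0) = -8: A + B = -8.
From b(1) = -2: -2A + 3B = -2.
Solving: A = - \frac{22}{5}, B = - \frac{18}{5}.
So b(n) = - \frac{22 \left(-2\right)^{n}}{5} - \frac{18 \cdot 3^{n}}{5}.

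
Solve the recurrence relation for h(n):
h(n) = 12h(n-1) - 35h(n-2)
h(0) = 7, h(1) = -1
Characteristic equation: x² - 12x + 35 = 0, which factors as (x - (7))(x - (5)) = 0.
Roots r₁ = 7, r₂ = 5 (distinct).
General solution: h(n) = A·(7)^n + B·(5)^n.
From h(0) = 7: A + B = 7.
From h(1) = -1: 7A + 5B = -1.
Solving: A = -18, B = 25.
So h(n) = 25 \cdot 5^{n} - 18 \cdot 7^{n}.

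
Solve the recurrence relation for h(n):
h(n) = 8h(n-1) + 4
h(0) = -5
First-order linear non-homogeneous.
Homogeneous solution: h_h(n) = A·(8)^n.
Try constant particular solution h_p = K: K = 8K + 4 ⇒ K = - \frac{4}{7}.
General: h(n) = A·(8)^n - \frac{4}{7}.
Apply h(0) = -5: A - \frac{4}{7} = -5 ⇒ A = - \frac{31}{7}.
So h(n) = - \frac{31 \cdot 8^{n}}{7} - \frac{4}{7}.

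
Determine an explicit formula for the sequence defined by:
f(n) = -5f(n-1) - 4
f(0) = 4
First-order linear non-homogeneous.
Homogeneous solution: f_h(n) = A·(-5)^n.
Try constant particular solution f_p = K: K = -5K - 4 ⇒ K = - \frac{2}{3}.
General: f(n) = A·(-5)^n - \frac{2}{3}.
Apply f(0) = 4: A - \frac{2}{3} = 4 ⇒ A = \frac{14}{3}.
So f(n) = \frac{14 \left(-5\right)^{n}}{3} - \frac{2}{3}.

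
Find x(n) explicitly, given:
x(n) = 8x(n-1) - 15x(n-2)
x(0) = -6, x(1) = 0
Characteristic equation: x² - 8x + 15 = 0, which factors as (x - (3))(x - (5)) = 0.
Roots r₁ = 3, r₂ = 5 (distinct).
General solution: x(n) = A·(3)^n + B·(5)^n.
From x(0) = -6: A + B = -6.
From x(1) = 0: 3A + 5B = 0.
Solving: A = -15, B = 9.
So x(n) = - 15 \cdot 3^{n} + 9 \cdot 5^{n}.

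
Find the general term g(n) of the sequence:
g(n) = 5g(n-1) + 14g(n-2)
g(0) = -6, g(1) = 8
Characteristic equation: x² - 5x - 14 = 0, which factors as (x - (-2))(x - (7)) = 0.
Roots r₁ = -2, r₂ = 7 (distinct).
General solution: g(n) = A·(-2)^n + B·(7)^n.
From g(0) = -6: A + B = -6.
From g(1) = 8: -2A + 7B = 8.
Solving: A = - \frac{50}{9}, B = - \frac{4}{9}.
So g(n) = - \frac{50 \left(-2\right)^{n}}{9} - \frac{4 \cdot 7^{n}}{9}.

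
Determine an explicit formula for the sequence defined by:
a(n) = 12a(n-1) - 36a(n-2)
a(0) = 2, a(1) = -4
Characteristic equation: x² - 12x + 36 = 0, which is (x - (6))².
Repeated root r = 6.
General solution: a(n) = (A + Bn)·(6)^n.
From a(0) = 2: A = 2.
From a(1) = -4: (A + B)·(6) = -4 ⇒ B = - \frac{8}{3}.
So a(n) = \left(2 - \frac{8 n}{3}\right) \cdot (6)^n.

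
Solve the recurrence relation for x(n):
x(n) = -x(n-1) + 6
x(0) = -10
First-order linear non-homogeneous.
Homogeneous solution: x_h(n) = A·(-1)^n.
Try constant particular solution x_p = K: K = -K + 6 ⇒ K = 3.
General: x(n) = A·(-1)^n + 3.
Apply x(0) = -10: A + 3 = -10 ⇒ A = -13.
So x(n) = 3 - 13 \left(-1\right)^{n}.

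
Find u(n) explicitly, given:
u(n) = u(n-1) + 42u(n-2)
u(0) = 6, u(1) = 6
Characteristic equation: x² - x - 42 = 0, which factors as (x - (7))(x - (-6)) = 0.
Roots r₁ = 7, r₂ = -6 (distinct).
General solution: u(n) = A·(7)^n + B·(-6)^n.
From u(0) = 6: A + B = 6.
From u(1) = 6: 7A - 6B = 6.
Solving: A = \frac{42}{13}, B = \frac{36}{13}.
So u(n) = \frac{36 \left(-6\right)^{n}}{13} + \frac{42 \cdot 7^{n}}{13}.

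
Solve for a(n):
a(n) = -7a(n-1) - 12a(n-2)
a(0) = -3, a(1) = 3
Characteristic equation: x² + 7x + 12 = 0, which factors as (x - (-3))(x - (-4)) = 0.
Roots r₁ = -3, r₂ = -4 (distinct).
General solution: a(n) = A·(-3)^n + B·(-4)^n.
From a(0) = -3: A + B = -3.
From a(1) = 3: -3A - 4B = 3.
Solving: A = -9, B = 6.
So a(n) = - 9 \left(-3\right)^{n} + 6 \left(-4\right)^{n}.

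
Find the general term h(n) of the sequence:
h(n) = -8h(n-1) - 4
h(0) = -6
First-order linear non-homogeneous.
Homogeneous solution: h_h(n) = A·(-8)^n.
Try constant particular solution h_p = K: K = -8K - 4 ⇒ K = - \frac{4}{9}.
General: h(n) = A·(-8)^n - \frac{4}{9}.
Apply h(0) = -6: A - \frac{4}{9} = -6 ⇒ A = - \frac{50}{9}.
So h(n) = - \frac{50 \left(-8\right)^{n}}{9} - \frac{4}{9}.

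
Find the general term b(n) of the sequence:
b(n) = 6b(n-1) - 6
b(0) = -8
First-order linear non-homogeneous.
Homogeneous solution: b_h(n) = A·(6)^n.
Try constant particular solution b_p = K: K = 6K - 6 ⇒ K = \frac{6}{5}.
General: b(n) = A·(6)^n + \frac{6}{5}.
Apply b(0) = -8: A + \frac{6}{5} = -8 ⇒ A = - \frac{46}{5}.
So b(n) = \frac{6}{5} - \frac{46 \cdot 6^{n}}{5}.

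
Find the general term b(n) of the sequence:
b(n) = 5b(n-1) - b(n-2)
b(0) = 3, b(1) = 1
Characteristic equation: x² - 5x + 1 = 0.
Discriminant Δ = (5)² + 4·(-1) = 21.
Roots r₁,₂ = (5 ± √21)/2, so r₁ = \frac{\sqrt{21}}{2} + \frac{5}{2}, r₂ = \frac{5}{2} - \frac{\sqrt{21}}{2}.
General solution: b(n) = A·r₁^n + B·r₂^n.
From the initial conditions, A + B = 3 and r₁A + r₂B = 1.
Since r₁ - r₂ = √21: A = (1 - (3)r₂)/√21 = \frac{3}{2} - \frac{13 \sqrt{21}}{42}, and B = 3 - A = \frac{13 \sqrt{21}}{42} + \frac{3}{2}.
So b(n) = \left(\frac{3}{2} - \frac{13 \sqrt{21}}{42}\right)\left(\frac{\sqrt{21}}{2} + \frac{5}{2}\right)^n + \left(\frac{13 \sqrt{21}}{42} + \frac{3}{2}\right)\left(\frac{5}{2} - \frac{\sqrt{21}}{2}\right)^n.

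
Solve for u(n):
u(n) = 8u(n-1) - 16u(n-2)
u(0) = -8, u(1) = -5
Characteristic equation: x² - 8x + 16 = 0, which is (x - (4))².
Repeated root r = 4.
General solution: u(n) = (A + Bn)·(4)^n.
From u(0) = -8: A = -8.
From u(1) = -5: (A + B)·(4) = -5 ⇒ B = \frac{27}{4}.
So u(n) = \left(\frac{27 n}{4} - 8\right) \cdot (4)^n.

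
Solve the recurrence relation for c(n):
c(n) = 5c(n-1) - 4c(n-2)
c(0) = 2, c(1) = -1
Characteristic equation: x² - 5x + 4 = 0, which factors as (x - (1))(x - (4)) = 0.
Roots r₁ = 1, r₂ = 4 (distinct).
General solution: c(n) = A·(1)^n + B·(4)^n.
From c(0) = 2: A + B = 2.
From c(1) = -1: A + 4B = -1.
Solving: A = 3, B = -1.
So c(n) = 3 - 4^{n}.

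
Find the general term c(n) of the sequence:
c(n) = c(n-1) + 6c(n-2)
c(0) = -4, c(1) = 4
Characteristic equation: x² - x - 6 = 0, which factors as (x - (-2))(x - (3)) = 0.
Roots r₁ = -2, r₂ = 3 (distinct).
General solution: c(n) = A·(-2)^n + B·(3)^n.
From c(0) = -4: A + B = -4.
From c(1) = 4: -2A + 3B = 4.
Solving: A = - \frac{16}{5}, B = - \frac{4}{5}.
So c(n) = - \frac{16 \left(-2\right)^{n}}{5} - \frac{4 \cdot 3^{n}}{5}.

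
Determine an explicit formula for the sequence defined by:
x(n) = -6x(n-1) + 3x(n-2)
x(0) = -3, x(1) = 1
Characteristic equation: x² + 6x - 3 = 0.
Discriminant Δ = (-6)² + 4·(3) = 48.
Roots r₁,₂ = (-6 ± √48)/2, so r₁ = -3 + 2 \sqrt{3}, r₂ = - 2 \sqrt{3} - 3.
General solution: x(n) = A·r₁^n + B·r₂^n.
From the initial conditions, A + B = -3 and r₁A + r₂B = 1.
Since r₁ - r₂ = √48: A = (1 - (-3)r₂)/√48 = - \frac{3}{2} - \frac{2 \sqrt{3}}{3}, and B = -3 - A = - \frac{3}{2} + \frac{2 \sqrt{3}}{3}.
So x(n) = \left(- \frac{3}{2} - \frac{2 \sqrt{3}}{3}\right)\left(-3 + 2 \sqrt{3}\right)^n + \left(- \frac{3}{2} + \frac{2 \sqrt{3}}{3}\right)\left(- 2 \sqrt{3} - 3\right)^n.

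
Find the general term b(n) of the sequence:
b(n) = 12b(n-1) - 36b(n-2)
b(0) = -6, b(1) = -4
Characteristic equation: x² - 12x + 36 = 0, which is (x - (6))².
Repeated root r = 6.
General solution: b(n) = (A + Bn)·(6)^n.
From b(0) = -6: A = -6.
From b(1) = -4: (A + B)·(6) = -4 ⇒ B = \frac{16}{3}.
So b(n) = \left(\frac{16 n}{3} - 6\right) \cdot (6)^n.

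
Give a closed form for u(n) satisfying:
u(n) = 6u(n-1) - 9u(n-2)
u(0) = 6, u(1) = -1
Characteristic equation: x² - 6x + 9 = 0, which is (x - (3))².
Repeated root r = 3.
General solution: u(n) = (A + Bn)·(3)^n.
From u(0) = 6: A = 6.
From u(1) = -1: (A + B)·(3) = -1 ⇒ B = - \frac{19}{3}.
So u(n) = \left(6 - \frac{19 n}{3}\right) \cdot (3)^n.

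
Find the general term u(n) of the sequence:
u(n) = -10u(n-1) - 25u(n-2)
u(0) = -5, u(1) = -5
Characteristic equation: x² + 10x + 25 = 0, which is (x - (-5))².
Repeated root r = -5.
General solution: u(n) = (A + Bn)·(-5)^n.
From u(0) = -5: A = -5.
From u(1) = -5: (A + B)·(-5) = -5 ⇒ B = 6.
So u(n) = \left(6 n - 5\right) \cdot (-5)^n.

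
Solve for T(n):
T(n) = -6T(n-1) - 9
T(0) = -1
First-order linear non-homogeneous.
Homogeneous solution: T_h(n) = A·(-6)^n.
Try constant particular solution T_p = K: K = -6K - 9 ⇒ K = - \frac{9}{7}.
General: T(n) = A·(-6)^n - \frac{9}{7}.
Apply T(0) = -1: A - \frac{9}{7} = -1 ⇒ A = \frac{2}{7}.
So T(n) = \frac{2 \left(-6\right)^{n}}{7} - \frac{9}{7}.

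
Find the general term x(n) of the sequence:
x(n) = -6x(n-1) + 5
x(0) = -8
First-order linear non-homogeneous.
Homogeneous solution: x_h(n) = A·(-6)^n.
Try constant particular solution x_p = K: K = -6K + 5 ⇒ K = \frac{5}{7}.
General: x(n) = A·(-6)^n + \frac{5}{7}.
Apply x(0) = -8: A + \frac{5}{7} = -8 ⇒ A = - \frac{61}{7}.
So x(n) = \frac{5}{7} - \frac{61 \left(-6\right)^{n}}{7}.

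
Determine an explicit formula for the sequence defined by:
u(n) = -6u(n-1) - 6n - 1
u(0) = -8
First-order linear with linear forcing.
Homogeneous solution: u_h(n) = A·(-6)^n.
Try particular u_p(n) = pn + q. Substituting:
  pn + q = -6(p(n-1) + q) - 6n - 1.
Matching the n-coefficient: p = -6p - 6 ⇒ p = - \frac{6}{7}.
Matching constants: q = 6p - 6q - 1 ⇒ q = - \frac{43}{49}.
General: u(n) = A·(-6)^n - \frac{6 n}{7} - \frac{43}{49}.
Apply u(0) = -8: A - \frac{43}{49} = -8 ⇒ A = - \frac{349}{49}.
So u(n) = - \frac{349 \left(-6\right)^{n}}{49} - \frac{6 n}{7} - \frac{43}{49}.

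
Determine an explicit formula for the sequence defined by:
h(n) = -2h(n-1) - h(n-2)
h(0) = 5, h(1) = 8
Characteristic equation: x² + 2x + 1 = 0, which is (x - (-1))².
Repeated root r = -1.
General solution: h(n) = (A + Bn)·(-1)^n.
From h(0) = 5: A = 5.
From h(1) = 8: (A + B)·(-1) = 8 ⇒ B = -13.
So h(n) = \left(5 - 13 n\right) \cdot (-1)^n.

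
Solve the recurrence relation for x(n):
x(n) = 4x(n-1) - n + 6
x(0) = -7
First-order linear with linear forcing.
Homogeneous solution: x_h(n) = A·(4)^n.
Try particular x_p(n) = pn + q. Substituting:
  pn + q = 4(p(n-1) + q) - n + 6.
Matching the n-coefficient: p = 4p - 1 ⇒ p = \frac{1}{3}.
Matching constants: q = -4p + 4q + 6 ⇒ q = - \frac{14}{9}.
General: x(n) = A·(4)^n + \frac{n}{3} - \frac{14}{9}.
Apply x(0) = -7: A - \frac{14}{9} = -7 ⇒ A = - \frac{49}{9}.
So x(n) = - \frac{49 \cdot 4^{n}}{9} + \frac{n}{3} - \frac{14}{9}.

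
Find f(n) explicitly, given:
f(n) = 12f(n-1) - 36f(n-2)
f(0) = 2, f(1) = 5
Characteristic equation: x² - 12x + 36 = 0, which is (x - (6))².
Repeated root r = 6.
General solution: f(n) = (A + Bn)·(6)^n.
From f(0) = 2: A = 2.
From f(1) = 5: (A + B)·(6) = 5 ⇒ B = - \frac{7}{6}.
So f(n) = \left(2 - \frac{7 n}{6}\right) \cdot (6)^n.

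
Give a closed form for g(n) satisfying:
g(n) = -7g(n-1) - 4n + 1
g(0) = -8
First-order linear with linear forcing.
Homogeneous solution: g_h(n) = A·(-7)^n.
Try particular g_p(n) = pn + q. Substituting:
  pn + q = -7(p(n-1) + q) - 4n + 1.
Matching the n-coefficient: p = -7p - 4 ⇒ p = - \frac{1}{2}.
Matching constants: q = 7p - 7q + 1 ⇒ q = - \frac{5}{16}.
General: g(n) = A·(-7)^n - \frac{n}{2} - \frac{5}{16}.
Apply g(0) = -8: A - \frac{5}{16} = -8 ⇒ A = - \frac{123}{16}.
So g(n) = - \frac{123 \left(-7\right)^{n}}{16} - \frac{n}{2} - \frac{5}{16}.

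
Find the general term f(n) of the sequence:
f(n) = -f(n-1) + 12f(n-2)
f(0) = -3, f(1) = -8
Characteristic equation: x² + x - 12 = 0, which factors as (x - (3))(x - (-4)) = 0.
Roots r₁ = 3, r₂ = -4 (distinct).
General solution: f(n) = A·(3)^n + B·(-4)^n.
From f(0) = -3: A + B = -3.
From f(1) = -8: 3A - 4B = -8.
Solving: A = - \frac{20}{7}, B = - \frac{1}{7}.
So f(n) = - \frac{\left(-4\right)^{n}}{7} - \frac{20 \cdot 3^{n}}{7}.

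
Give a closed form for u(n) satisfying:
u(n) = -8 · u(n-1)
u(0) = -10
Pure geometric recurrence with ratio -8.
By induction u(n) = u(0) · (-8)^n = - 10 \left(-8\right)^{n}.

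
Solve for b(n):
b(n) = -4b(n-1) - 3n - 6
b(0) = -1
First-order linear with linear forcing.
Homogeneous solution: b_h(n) = A·(-4)^n.
Try particular b_p(n) = pn + q. Substituting:
  pn + q = -4(p(n-1) + q) - 3n - 6.
Matching the n-coefficient: p = -4p - 3 ⇒ p = - \frac{3}{5}.
Matching constants: q = 4p - 4q - 6 ⇒ q = - \frac{42}{25}.
General: b(n) = A·(-4)^n - \frac{3 n}{5} - \frac{42}{25}.
Apply b(0) = -1: A - \frac{42}{25} = -1 ⇒ A = \frac{17}{25}.
So b(n) = \frac{17 \left(-4\right)^{n}}{25} - \frac{3 n}{5} - \frac{42}{25}.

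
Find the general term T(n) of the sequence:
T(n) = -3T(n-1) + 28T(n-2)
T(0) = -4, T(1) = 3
Characteristic equation: x² + 3x - 28 = 0, which factors as (x - (-7))(x - (4)) = 0.
Roots r₁ = -7, r₂ = 4 (distinct).
General solution: T(n) = A·(-7)^n + B·(4)^n.
From T(0) = -4: A + B = -4.
From T(1) = 3: -7A + 4B = 3.
Solving: A = - \frac{19}{11}, B = - \frac{25}{11}.
So T(n) = - \frac{19 \left(-7\right)^{n}}{11} - \frac{25 \cdot 4^{n}}{11}.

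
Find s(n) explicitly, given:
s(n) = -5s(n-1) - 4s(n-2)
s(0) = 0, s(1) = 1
Characteristic equation: x² + 5x + 4 = 0, which factors as (x - (-1))(x - (-4)) = 0.
Roots r₁ = -1, r₂ = -4 (distinct).
General solution: s(n) = A·(-1)^n + B·(-4)^n.
From s(0) = 0: A + B = 0.
From s(1) = 1: -A - 4B = 1.
Solving: A = \frac{1}{3}, B = - \frac{1}{3}.
So s(n) = \frac{\left(-1\right)^{n}}{3} - \frac{\left(-4\right)^{n}}{3}.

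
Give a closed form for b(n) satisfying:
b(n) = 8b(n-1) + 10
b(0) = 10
First-order linear non-homogeneous.
Homogeneous solution: b_h(n) = A·(8)^n.
Try constant particular solution b_p = K: K = 8K + 10 ⇒ K = - \frac{10}{7}.
General: b(n) = A·(8)^n - \frac{10}{7}.
Apply b(0) = 10: A - \frac{10}{7} = 10 ⇒ A = \frac{80}{7}.
So b(n) = \frac{80 \cdot 8^{n}}{7} - \frac{10}{7}.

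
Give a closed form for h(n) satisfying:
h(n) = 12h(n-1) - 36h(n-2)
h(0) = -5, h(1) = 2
Characteristic equation: x² - 12x + 36 = 0, which is (x - (6))².
Repeated root r = 6.
General solution: h(n) = (A + Bn)·(6)^n.
From h(0) = -5: A = -5.
From h(1) = 2: (A + B)·(6) = 2 ⇒ B = \frac{16}{3}.
So h(n) = \left(\frac{16 n}{3} - 5\right) \cdot (6)^n.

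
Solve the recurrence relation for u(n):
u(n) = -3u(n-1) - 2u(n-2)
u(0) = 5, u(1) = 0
Characteristic equation: x² + 3x + 2 = 0, which factors as (x - (-1))(x - (-2)) = 0.
Roots r₁ = -1, r₂ = -2 (distinct).
General solution: u(n) = A·(-1)^n + B·(-2)^n.
From u(0) = 5: A + B = 5.
From u(1) = 0: -A - 2B = 0.
Solving: A = 10, B = -5.
So u(n) = 10 \left(-1\right)^{n} - 5 \left(-2\right)^{n}.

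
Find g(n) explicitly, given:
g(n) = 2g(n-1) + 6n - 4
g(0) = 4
First-order linear with linear forcing.
Homogeneous solution: g_h(n) = A·(2)^n.
Try particular g_p(n) = pn + q. Substituting:
  pn + q = 2(p(n-1) + q) + 6n - 4.
Matching the n-coefficient: p = 2p + 6 ⇒ p = -6.
Matching constants: q = -2p + 2q - 4 ⇒ q = -8.
General: g(n) = A·(2)^n - 6 n - 8.
Apply g(0) = 4: A - 8 = 4 ⇒ A = 12.
So g(n) = 12 \cdot 2^{n} - 6 n - 8.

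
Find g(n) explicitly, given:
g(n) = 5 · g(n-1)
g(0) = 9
Pure geometric recurrence with ratio 5.
By induction g(n) = g(0) · (5)^n = 9 \cdot 5^{n}.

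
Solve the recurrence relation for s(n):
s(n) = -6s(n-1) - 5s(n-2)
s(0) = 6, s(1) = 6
Characteristic equation: x² + 6x + 5 = 0, which factors as (x - (-5))(x - (-1)) = 0.
Roots r₁ = -5, r₂ = -1 (distinct).
General solution: s(n) = A·(-5)^n + B·(-1)^n.
From s(0) = 6: A + B = 6.
From s(1) = 6: -5A - B = 6.
Solving: A = -3, B = 9.
So s(n) = 9 \left(-1\right)^{n} - 3 \left(-5\right)^{n}.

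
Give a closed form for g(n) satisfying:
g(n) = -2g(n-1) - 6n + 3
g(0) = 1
First-order linear with linear forcing.
Homogeneous solution: g_h(n) = A·(-2)^n.
Try particular g_p(n) = pn + q. Substituting:
  pn + q = -2(p(n-1) + q) - 6n + 3.
Matching the n-coefficient: p = -2p - 6 ⇒ p = -2.
Matching constants: q = 2p - 2q + 3 ⇒ q = - \frac{1}{3}.
General: g(n) = A·(-2)^n - 2 n - \frac{1}{3}.
Apply g(0) = 1: A - \frac{1}{3} = 1 ⇒ A = \frac{4}{3}.
So g(n) = \frac{4 \left(-2\right)^{n}}{3} - 2 n - \frac{1}{3}.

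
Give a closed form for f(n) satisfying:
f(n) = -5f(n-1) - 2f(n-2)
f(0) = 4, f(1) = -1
Characteristic equation: x² + 5x + 2 = 0.
Discriminant Δ = (-5)² + 4·(-2) = 17.
Roots r₁,₂ = (-5 ± √17)/2, so r₁ = - \frac{5}{2} + \frac{\sqrt{17}}{2}, r₂ = - \frac{5}{2} - \frac{\sqrt{17}}{2}.
General solution: f(n) = A·r₁^n + B·r₂^n.
From the initial conditions, A + B = 4 and r₁A + r₂B = -1.
Since r₁ - r₂ = √17: A = (-1 - (4)r₂)/√17 = 2 + \frac{9 \sqrt{17}}{17}, and B = 4 - A = 2 - \frac{9 \sqrt{17}}{17}.
So f(n) = \left(2 + \frac{9 \sqrt{17}}{17}\right)\left(- \frac{5}{2} + \frac{\sqrt{17}}{2}\right)^n + \left(2 - \frac{9 \sqrt{17}}{17}\right)\left(- \frac{5}{2} - \frac{\sqrt{17}}{2}\right)^n.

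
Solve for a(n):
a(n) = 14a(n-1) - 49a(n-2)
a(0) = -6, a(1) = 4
Characteristic equation: x² - 14x + 49 = 0, which is (x - (7))².
Repeated root r = 7.
General solution: a(n) = (A + Bn)·(7)^n.
From a(0) = -6: A = -6.
From a(1) = 4: (A + B)·(7) = 4 ⇒ B = \frac{46}{7}.
So a(n) = \left(\frac{46 n}{7} - 6\right) \cdot (7)^n.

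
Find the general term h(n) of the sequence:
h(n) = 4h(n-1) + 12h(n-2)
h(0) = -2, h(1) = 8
Characteristic equation: x² - 4x - 12 = 0, which factors as (x - (-2))(x - (6)) = 0.
Roots r₁ = -2, r₂ = 6 (distinct).
General solution: h(n) = A·(-2)^n + B·(6)^n.
From h(0) = -2: A + B = -2.
From h(1) = 8: -2A + 6B = 8.
Solving: A = - \frac{5}{2}, B = \frac{1}{2}.
So h(n) = - \frac{5 \left(-2\right)^{n}}{2} + \frac{6^{n}}{2}.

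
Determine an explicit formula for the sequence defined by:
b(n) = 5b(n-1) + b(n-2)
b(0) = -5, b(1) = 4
Characteristic equation: x² - 5x - 1 = 0.
Discriminant Δ = (5)² + 4·(1) = 29.
Roots r₁,₂ = (5 ± √29)/2, so r₁ = \frac{5}{2} + \frac{\sqrt{29}}{2}, r₂ = \frac{5}{2} - \frac{\sqrt{29}}{2}.
General solution: b(n) = A·r₁^n + B·r₂^n.
From the initial conditions, A + B = -5 and r₁A + r₂B = 4.
Since r₁ - r₂ = √29: A = (4 - (-5)r₂)/√29 = - \frac{5}{2} + \frac{33 \sqrt{29}}{58}, and B = -5 - A = - \frac{33 \sqrt{29}}{58} - \frac{5}{2}.
So b(n) = \left(- \frac{5}{2} + \frac{33 \sqrt{29}}{58}\right)\left(\frac{5}{2} + \frac{\sqrt{29}}{2}\right)^n + \left(- \frac{33 \sqrt{29}}{58} - \frac{5}{2}\right)\left(\frac{5}{2} - \frac{\sqrt{29}}{2}\right)^n.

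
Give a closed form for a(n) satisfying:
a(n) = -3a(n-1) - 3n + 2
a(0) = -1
First-order linear with linear forcing.
Homogeneous solution: a_h(n) = A·(-3)^n.
Try particular a_p(n) = pn + q. Substituting:
  pn + q = -3(p(n-1) + q) - 3n + 2.
Matching the n-coefficient: p = -3p - 3 ⇒ p = - \frac{3}{4}.
Matching constants: q = 3p - 3q + 2 ⇒ q = - \frac{1}{16}.
General: a(n) = A·(-3)^n - \frac{3 n}{4} - \frac{1}{16}.
Apply a(0) = -1: A - \frac{1}{16} = -1 ⇒ A = - \frac{15}{16}.
So a(n) = - \frac{15 \left(-3\right)^{n}}{16} - \frac{3 n}{4} - \frac{1}{16}.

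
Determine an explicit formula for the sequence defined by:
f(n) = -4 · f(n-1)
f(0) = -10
Pure geometric recurrence with ratio -4.
By induction f(n) = f(0) · (-4)^n = - 10 \left(-4\right)^{n}.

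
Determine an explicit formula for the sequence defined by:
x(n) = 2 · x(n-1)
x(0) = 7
Pure geometric recurrence with ratio 2.
By induction x(n) = x(0) · (2)^n = 7 \cdot 2^{n}.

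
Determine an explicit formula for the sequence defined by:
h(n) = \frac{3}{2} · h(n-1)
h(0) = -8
Pure geometric recurrence with ratio \frac{3}{2}.
By induction h(n) = h(0) · (\frac{3}{2})^n = - 8 \left(\frac{3}{2}\right)^{n}.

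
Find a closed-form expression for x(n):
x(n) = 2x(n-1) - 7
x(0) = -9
First-order linear non-homogeneous.
Homogeneous solution: x_h(n) = A·(2)^n.
Try constant particular solution x_p = K: K = 2K - 7 ⇒ K = 7.
General: x(n) = A·(2)^n + 7.
Apply x(0) = -9: A + 7 = -9 ⇒ A = -16.
So x(n) = 7 - 16 \cdot 2^{n}.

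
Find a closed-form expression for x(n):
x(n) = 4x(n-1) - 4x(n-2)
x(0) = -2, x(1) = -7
Characteristic equation: x² - 4x + 4 = 0, which is (x - (2))².
Repeated root r = 2.
General solution: x(n) = (A + Bn)·(2)^n.
From x(0) = -2: A = -2.
From x(1) = -7: (A + B)·(2) = -7 ⇒ B = - \frac{3}{2}.
So x(n) = \left(- \frac{3 n}{2} - 2\right) \cdot (2)^n.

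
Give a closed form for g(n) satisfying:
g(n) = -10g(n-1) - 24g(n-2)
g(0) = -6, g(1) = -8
Characteristic equation: x² + 10x + 24 = 0, which factors as (x - (-6))(x - (-4)) = 0.
Roots r₁ = -6, r₂ = -4 (distinct).
General solution: g(n) = A·(-6)^n + B·(-4)^n.
From g(0) = -6: A + B = -6.
From g(1) = -8: -6A - 4B = -8.
Solving: A = 16, B = -22.
So g(n) = - 22 \left(-4\right)^{n} + 16 \left(-6\right)^{n}.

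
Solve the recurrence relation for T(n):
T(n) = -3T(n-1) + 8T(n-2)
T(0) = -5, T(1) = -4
Characteristic equation: x² + 3x - 8 = 0.
Discriminant Δ = (-3)² + 4·(8) = 41.
Roots r₁,₂ = (-3 ± √41)/2, so r₁ = - \frac{3}{2} + \frac{\sqrt{41}}{2}, r₂ = - \frac{\sqrt{41}}{2} - \frac{3}{2}.
General solution: T(n) = A·r₁^n + B·r₂^n.
From the initial conditions, A + B = -5 and r₁A + r₂B = -4.
Since r₁ - r₂ = √41: A = (-4 - (-5)r₂)/√41 = - \frac{5}{2} - \frac{23 \sqrt{41}}{82}, and B = -5 - A = - \frac{5}{2} + \frac{23 \sqrt{41}}{82}.
So T(n) = \left(- \frac{5}{2} - \frac{23 \sqrt{41}}{82}\right)\left(- \frac{3}{2} + \frac{\sqrt{41}}{2}\right)^n + \left(- \frac{5}{2} + \frac{23 \sqrt{41}}{82}\right)\left(- \frac{\sqrt{41}}{2} - \frac{3}{2}\right)^n.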